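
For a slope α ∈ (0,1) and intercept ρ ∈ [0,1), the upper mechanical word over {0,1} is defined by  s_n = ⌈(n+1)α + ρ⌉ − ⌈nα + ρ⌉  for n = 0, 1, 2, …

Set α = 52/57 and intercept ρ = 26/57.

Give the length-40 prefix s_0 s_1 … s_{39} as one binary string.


1111101111111111011111111110111111111110

n=0: ⌈(1·52+26)/57⌉ − ⌈(0·52+26)/57⌉ = ⌈78/57⌉ − ⌈26/57⌉ = 2 − 1 = 1
n=1: ⌈(2·52+26)/57⌉ − ⌈(1·52+26)/57⌉ = ⌈130/57⌉ − ⌈78/57⌉ = 3 − 2 = 1
n=2: ⌈(3·52+26)/57⌉ − ⌈(2·52+26)/57⌉ = ⌈182/57⌉ − ⌈130/57⌉ = 4 − 3 = 1
n=3: ⌈(4·52+26)/57⌉ − ⌈(3·52+26)/57⌉ = ⌈234/57⌉ − ⌈182/57⌉ = 5 − 4 = 1
n=4: ⌈(5·52+26)/57⌉ − ⌈(4·52+26)/57⌉ = ⌈286/57⌉ − ⌈234/57⌉ = 6 − 5 = 1
n=5: ⌈(6·52+26)/57⌉ − ⌈(5·52+26)/57⌉ = ⌈338/57⌉ − ⌈286/57⌉ = 6 − 6 = 0
n=6: ⌈(7·52+26)/57⌉ − ⌈(6·52+26)/57⌉ = ⌈390/57⌉ − ⌈338/57⌉ = 7 − 6 = 1
n=7: ⌈(8·52+26)/57⌉ − ⌈(7·52+26)/57⌉ = ⌈442/57⌉ − ⌈390/57⌉ = 8 − 7 = 1
n=8: ⌈(9·52+26)/57⌉ − ⌈(8·52+26)/57⌉ = ⌈494/57⌉ − ⌈442/57⌉ = 9 − 8 = 1
n=9: ⌈(10·52+26)/57⌉ − ⌈(9·52+26)/57⌉ = ⌈546/57⌉ − ⌈494/57⌉ = 10 − 9 = 1
n=10: ⌈(11·52+26)/57⌉ − ⌈(10·52+26)/57⌉ = ⌈598/57⌉ − ⌈546/57⌉ = 11 − 10 = 1
n=11: ⌈(12·52+26)/57⌉ − ⌈(11·52+26)/57⌉ = ⌈650/57⌉ − ⌈598/57⌉ = 12 − 11 = 1
n=12: ⌈(13·52+26)/57⌉ − ⌈(12·52+26)/57⌉ = ⌈702/57⌉ − ⌈650/57⌉ = 13 − 12 = 1
n=13: ⌈(14·52+26)/57⌉ − ⌈(13·52+26)/57⌉ = ⌈754/57⌉ − ⌈702/57⌉ = 14 − 13 = 1
n=14: ⌈(15·52+26)/57⌉ − ⌈(14·52+26)/57⌉ = ⌈806/57⌉ − ⌈754/57⌉ = 15 − 14 = 1
n=15: ⌈(16·52+26)/57⌉ − ⌈(15·52+26)/57⌉ = ⌈858/57⌉ − ⌈806/57⌉ = 16 − 15 = 1
n=16: ⌈(17·52+26)/57⌉ − ⌈(16·52+26)/57⌉ = ⌈910/57⌉ − ⌈858/57⌉ = 16 − 16 = 0
n=17: ⌈(18·52+26)/57⌉ − ⌈(17·52+26)/57⌉ = ⌈962/57⌉ − ⌈910/57⌉ = 17 − 16 = 1
n=18: ⌈(19·52+26)/57⌉ − ⌈(18·52+26)/57⌉ = ⌈1014/57⌉ − ⌈962/57⌉ = 18 − 17 = 1
n=19: ⌈(20·52+26)/57⌉ − ⌈(19·52+26)/57⌉ = ⌈1066/57⌉ − ⌈1014/57⌉ = 19 − 18 = 1
n=20: ⌈(21·52+26)/57⌉ − ⌈(20·52+26)/57⌉ = ⌈1118/57⌉ − ⌈1066/57⌉ = 20 − 19 = 1
n=21: ⌈(22·52+26)/57⌉ − ⌈(21·52+26)/57⌉ = ⌈1170/57⌉ − ⌈1118/57⌉ = 21 − 20 = 1
n=22: ⌈(23·52+26)/57⌉ − ⌈(22·52+26)/57⌉ = ⌈1222/57⌉ − ⌈1170/57⌉ = 22 − 21 = 1
n=23: ⌈(24·52+26)/57⌉ − ⌈(23·52+26)/57⌉ = ⌈1274/57⌉ − ⌈1222/57⌉ = 23 − 22 = 1
n=24: ⌈(25·52+26)/57⌉ − ⌈(24·52+26)/57⌉ = ⌈1326/57⌉ − ⌈1274/57⌉ = 24 − 23 = 1
n=25: ⌈(26·52+26)/57⌉ − ⌈(25·52+26)/57⌉ = ⌈1378/57⌉ − ⌈1326/57⌉ = 25 − 24 = 1
n=26: ⌈(27·52+26)/57⌉ − ⌈(26·52+26)/57⌉ = ⌈1430/57⌉ − ⌈1378/57⌉ = 26 − 25 = 1
n=27: ⌈(28·52+26)/57⌉ − ⌈(27·52+26)/57⌉ = ⌈1482/57⌉ − ⌈1430/57⌉ = 26 − 26 = 0
n=28: ⌈(29·52+26)/57⌉ − ⌈(28·52+26)/57⌉ = ⌈1534/57⌉ − ⌈1482/57⌉ = 27 − 26 = 1
n=29: ⌈(30·52+26)/57⌉ − ⌈(29·52+26)/57⌉ = ⌈1586/57⌉ − ⌈1534/57⌉ = 28 − 27 = 1
n=30: ⌈(31·52+26)/57⌉ − ⌈(30·52+26)/57⌉ = ⌈1638/57⌉ − ⌈1586/57⌉ = 29 − 28 = 1
n=31: ⌈(32·52+26)/57⌉ − ⌈(31·52+26)/57⌉ = ⌈1690/57⌉ − ⌈1638/57⌉ = 30 − 29 = 1
n=32: ⌈(33·52+26)/57⌉ − ⌈(32·52+26)/57⌉ = ⌈1742/57⌉ − ⌈1690/57⌉ = 31 − 30 = 1
n=33: ⌈(34·52+26)/57⌉ − ⌈(33·52+26)/57⌉ = ⌈1794/57⌉ − ⌈1742/57⌉ = 32 − 31 = 1
n=34: ⌈(35·52+26)/57⌉ − ⌈(34·52+26)/57⌉ = ⌈1846/57⌉ − ⌈1794/57⌉ = 33 − 32 = 1
n=35: ⌈(36·52+26)/57⌉ − ⌈(35·52+26)/57⌉ = ⌈1898/57⌉ − ⌈1846/57⌉ = 34 − 33 = 1
n=36: ⌈(37·52+26)/57⌉ − ⌈(36·52+26)/57⌉ = ⌈1950/57⌉ − ⌈1898/57⌉ = 35 − 34 = 1
n=37: ⌈(38·52+26)/57⌉ − ⌈(37·52+26)/57⌉ = ⌈2002/57⌉ − ⌈1950/57⌉ = 36 − 35 = 1
n=38: ⌈(39·52+26)/57⌉ − ⌈(38·52+26)/57⌉ = ⌈2054/57⌉ − ⌈2002/57⌉ = 37 − 36 = 1
n=39: ⌈(40·52+26)/57⌉ − ⌈(39·52+26)/57⌉ = ⌈2106/57⌉ − ⌈2054/57⌉ = 37 − 37 = 0


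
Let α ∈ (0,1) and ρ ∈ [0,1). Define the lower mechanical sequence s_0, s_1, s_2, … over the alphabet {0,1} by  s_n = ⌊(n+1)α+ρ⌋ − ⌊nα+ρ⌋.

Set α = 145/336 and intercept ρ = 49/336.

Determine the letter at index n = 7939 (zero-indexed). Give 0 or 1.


0

(n+1)α + ρ = (7940·145 + 49) / 336 = 1151349/336
nα + ρ     = (7939·145 + 49) / 336 = 1151204/336
⌊1151349/336⌋ = 3426,  ⌊1151204/336⌋ = 3426
s_{7939} = 3426 − 3426 = 0


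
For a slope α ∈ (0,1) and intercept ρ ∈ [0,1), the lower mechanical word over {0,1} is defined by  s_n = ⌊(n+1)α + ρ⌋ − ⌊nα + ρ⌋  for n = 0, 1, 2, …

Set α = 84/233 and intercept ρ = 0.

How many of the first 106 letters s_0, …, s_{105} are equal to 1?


38

#1s = Σ_{n=0}^{105} s_n = Σ_{n=0}^{105} (⌊(n+1)α+ρ⌋ − ⌊nα+ρ⌋)
the sum telescopes: every ⌊nα+ρ⌋ with 0 < n < 106 appears once with + and once with −, leaving ⌊106α+ρ⌋ − ⌊0·α+ρ⌋
106α + ρ = (106·84) / 233 = 8904/233
ρ = 0/233
⌊8904/233⌋ = 38,  ⌊0/233⌋ = 0
#1s = 38 − 0 = 38


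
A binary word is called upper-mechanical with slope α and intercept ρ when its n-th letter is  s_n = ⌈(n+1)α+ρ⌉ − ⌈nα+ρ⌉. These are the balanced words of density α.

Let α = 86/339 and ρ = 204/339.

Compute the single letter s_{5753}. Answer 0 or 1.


0

(n+1)α + ρ = (5754·86 + 204) / 339 = 495048/339
nα + ρ     = (5753·86 + 204) / 339 = 494962/339
⌈495048/339⌉ = 1461,  ⌈494962/339⌉ = 1461
s_{5753} = 1461 − 1461 = 0


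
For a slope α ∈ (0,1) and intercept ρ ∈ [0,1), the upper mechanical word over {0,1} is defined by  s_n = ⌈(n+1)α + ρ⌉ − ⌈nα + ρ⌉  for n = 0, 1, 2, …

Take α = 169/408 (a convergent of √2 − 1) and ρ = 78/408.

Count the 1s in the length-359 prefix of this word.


#1s = Σ_{n=0}^{358} s_n = Σ_{n=0}^{358} (⌈(n+1)α+ρ⌉ − ⌈nα+ρ⌉)
the sum telescopes: every ⌈nα+ρ⌉ with 0 < n < 359 appears once with + and once with −, leaving ⌈359α+ρ⌉ − ⌈0·α+ρ⌉
359α + ρ = (359·169 + 78) / 408 = 60749/408
ρ = 78/408
⌈60749/408⌉ = 149,  ⌈78/408⌉ = 1
#1s = 149 − 1 = 148

148


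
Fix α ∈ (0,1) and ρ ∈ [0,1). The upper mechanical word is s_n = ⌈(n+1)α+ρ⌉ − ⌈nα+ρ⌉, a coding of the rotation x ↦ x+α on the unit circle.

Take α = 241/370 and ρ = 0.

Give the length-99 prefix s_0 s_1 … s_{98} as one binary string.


110110110110110110110101101101101101101101101011011011011011011010110110110110110110110101101101101

n=0: ⌈(1·241)/370⌉ − ⌈(0·241)/370⌉ = ⌈241/370⌉ − ⌈0/370⌉ = 1 − 0 = 1
n=1: ⌈(2·241)/370⌉ − ⌈(1·241)/370⌉ = ⌈482/370⌉ − ⌈241/370⌉ = 2 − 1 = 1
n=2: ⌈(3·241)/370⌉ − ⌈(2·241)/370⌉ = ⌈723/370⌉ − ⌈482/370⌉ = 2 − 2 = 0
n=3: ⌈(4·241)/370⌉ − ⌈(3·241)/370⌉ = ⌈964/370⌉ − ⌈723/370⌉ = 3 − 2 = 1
n=4: ⌈(5·241)/370⌉ − ⌈(4·241)/370⌉ = ⌈1205/370⌉ − ⌈964/370⌉ = 4 − 3 = 1
n=5: ⌈(6·241)/370⌉ − ⌈(5·241)/370⌉ = ⌈1446/370⌉ − ⌈1205/370⌉ = 4 − 4 = 0
n=6: ⌈(7·241)/370⌉ − ⌈(6·241)/370⌉ = ⌈1687/370⌉ − ⌈1446/370⌉ = 5 − 4 = 1
n=7: ⌈(8·241)/370⌉ − ⌈(7·241)/370⌉ = ⌈1928/370⌉ − ⌈1687/370⌉ = 6 − 5 = 1
n=8: ⌈(9·241)/370⌉ − ⌈(8·241)/370⌉ = ⌈2169/370⌉ − ⌈1928/370⌉ = 6 − 6 = 0
n=9: ⌈(10·241)/370⌉ − ⌈(9·241)/370⌉ = ⌈2410/370⌉ − ⌈2169/370⌉ = 7 − 6 = 1
n=10: ⌈(11·241)/370⌉ − ⌈(10·241)/370⌉ = ⌈2651/370⌉ − ⌈2410/370⌉ = 8 − 7 = 1
n=11: ⌈(12·241)/370⌉ − ⌈(11·241)/370⌉ = ⌈2892/370⌉ − ⌈2651/370⌉ = 8 − 8 = 0
n=12: ⌈(13·241)/370⌉ − ⌈(12·241)/370⌉ = ⌈3133/370⌉ − ⌈2892/370⌉ = 9 − 8 = 1
n=13: ⌈(14·241)/370⌉ − ⌈(13·241)/370⌉ = ⌈3374/370⌉ − ⌈3133/370⌉ = 10 − 9 = 1
n=14: ⌈(15·241)/370⌉ − ⌈(14·241)/370⌉ = ⌈3615/370⌉ − ⌈3374/370⌉ = 10 − 10 = 0
n=15: ⌈(16·241)/370⌉ − ⌈(15·241)/370⌉ = ⌈3856/370⌉ − ⌈3615/370⌉ = 11 − 10 = 1
n=16: ⌈(17·241)/370⌉ − ⌈(16·241)/370⌉ = ⌈4097/370⌉ − ⌈3856/370⌉ = 12 − 11 = 1
n=17: ⌈(18·241)/370⌉ − ⌈(17·241)/370⌉ = ⌈4338/370⌉ − ⌈4097/370⌉ = 12 − 12 = 0
n=18: ⌈(19·241)/370⌉ − ⌈(18·241)/370⌉ = ⌈4579/370⌉ − ⌈4338/370⌉ = 13 − 12 = 1
n=19: ⌈(20·241)/370⌉ − ⌈(19·241)/370⌉ = ⌈4820/370⌉ − ⌈4579/370⌉ = 14 − 13 = 1
n=20: ⌈(21·241)/370⌉ − ⌈(20·241)/370⌉ = ⌈5061/370⌉ − ⌈4820/370⌉ = 14 − 14 = 0
n=21: ⌈(22·241)/370⌉ − ⌈(21·241)/370⌉ = ⌈5302/370⌉ − ⌈5061/370⌉ = 15 − 14 = 1
n=22: ⌈(23·241)/370⌉ − ⌈(22·241)/370⌉ = ⌈5543/370⌉ − ⌈5302/370⌉ = 15 − 15 = 0
n=23: ⌈(24·241)/370⌉ − ⌈(23·241)/370⌉ = ⌈5784/370⌉ − ⌈5543/370⌉ = 16 − 15 = 1
n=24: ⌈(25·241)/370⌉ − ⌈(24·241)/370⌉ = ⌈6025/370⌉ − ⌈5784/370⌉ = 17 − 16 = 1
n=25: ⌈(26·241)/370⌉ − ⌈(25·241)/370⌉ = ⌈6266/370⌉ − ⌈6025/370⌉ = 17 − 17 = 0
n=26: ⌈(27·241)/370⌉ − ⌈(26·241)/370⌉ = ⌈6507/370⌉ − ⌈6266/370⌉ = 18 − 17 = 1
n=27: ⌈(28·241)/370⌉ − ⌈(27·241)/370⌉ = ⌈6748/370⌉ − ⌈6507/370⌉ = 19 − 18 = 1
n=28: ⌈(29·241)/370⌉ − ⌈(28·241)/370⌉ = ⌈6989/370⌉ − ⌈6748/370⌉ = 19 − 19 = 0
n=29: ⌈(30·241)/370⌉ − ⌈(29·241)/370⌉ = ⌈7230/370⌉ − ⌈6989/370⌉ = 20 − 19 = 1
n=30: ⌈(31·241)/370⌉ − ⌈(30·241)/370⌉ = ⌈7471/370⌉ − ⌈7230/370⌉ = 21 − 20 = 1
n=31: ⌈(32·241)/370⌉ − ⌈(31·241)/370⌉ = ⌈7712/370⌉ − ⌈7471/370⌉ = 21 − 21 = 0
n=32: ⌈(33·241)/370⌉ − ⌈(32·241)/370⌉ = ⌈7953/370⌉ − ⌈7712/370⌉ = 22 − 21 = 1
n=33: ⌈(34·241)/370⌉ − ⌈(33·241)/370⌉ = ⌈8194/370⌉ − ⌈7953/370⌉ = 23 − 22 = 1
n=34: ⌈(35·241)/370⌉ − ⌈(34·241)/370⌉ = ⌈8435/370⌉ − ⌈8194/370⌉ = 23 − 23 = 0
n=35: ⌈(36·241)/370⌉ − ⌈(35·241)/370⌉ = ⌈8676/370⌉ − ⌈8435/370⌉ = 24 − 23 = 1
n=36: ⌈(37·241)/370⌉ − ⌈(36·241)/370⌉ = ⌈8917/370⌉ − ⌈8676/370⌉ = 25 − 24 = 1
n=37: ⌈(38·241)/370⌉ − ⌈(37·241)/370⌉ = ⌈9158/370⌉ − ⌈8917/370⌉ = 25 − 25 = 0
n=38: ⌈(39·241)/370⌉ − ⌈(38·241)/370⌉ = ⌈9399/370⌉ − ⌈9158/370⌉ = 26 − 25 = 1
n=39: ⌈(40·241)/370⌉ − ⌈(39·241)/370⌉ = ⌈9640/370⌉ − ⌈9399/370⌉ = 27 − 26 = 1
n=40: ⌈(41·241)/370⌉ − ⌈(40·241)/370⌉ = ⌈9881/370⌉ − ⌈9640/370⌉ = 27 − 27 = 0
n=41: ⌈(42·241)/370⌉ − ⌈(41·241)/370⌉ = ⌈10122/370⌉ − ⌈9881/370⌉ = 28 − 27 = 1
n=42: ⌈(43·241)/370⌉ − ⌈(42·241)/370⌉ = ⌈10363/370⌉ − ⌈10122/370⌉ = 29 − 28 = 1
n=43: ⌈(44·241)/370⌉ − ⌈(43·241)/370⌉ = ⌈10604/370⌉ − ⌈10363/370⌉ = 29 − 29 = 0
n=44: ⌈(45·241)/370⌉ − ⌈(44·241)/370⌉ = ⌈10845/370⌉ − ⌈10604/370⌉ = 30 − 29 = 1
n=45: ⌈(46·241)/370⌉ − ⌈(45·241)/370⌉ = ⌈11086/370⌉ − ⌈10845/370⌉ = 30 − 30 = 0
n=46: ⌈(47·241)/370⌉ − ⌈(46·241)/370⌉ = ⌈11327/370⌉ − ⌈11086/370⌉ = 31 − 30 = 1
n=47: ⌈(48·241)/370⌉ − ⌈(47·241)/370⌉ = ⌈11568/370⌉ − ⌈11327/370⌉ = 32 − 31 = 1
n=48: ⌈(49·241)/370⌉ − ⌈(48·241)/370⌉ = ⌈11809/370⌉ − ⌈11568/370⌉ = 32 − 32 = 0
n=49: ⌈(50·241)/370⌉ − ⌈(49·241)/370⌉ = ⌈12050/370⌉ − ⌈11809/370⌉ = 33 − 32 = 1
n=50: ⌈(51·241)/370⌉ − ⌈(50·241)/370⌉ = ⌈12291/370⌉ − ⌈12050/370⌉ = 34 − 33 = 1
n=51: ⌈(52·241)/370⌉ − ⌈(51·241)/370⌉ = ⌈12532/370⌉ − ⌈12291/370⌉ = 34 − 34 = 0
n=52: ⌈(53·241)/370⌉ − ⌈(52·241)/370⌉ = ⌈12773/370⌉ − ⌈12532/370⌉ = 35 − 34 = 1
n=53: ⌈(54·241)/370⌉ − ⌈(53·241)/370⌉ = ⌈13014/370⌉ − ⌈12773/370⌉ = 36 − 35 = 1
n=54: ⌈(55·241)/370⌉ − ⌈(54·241)/370⌉ = ⌈13255/370⌉ − ⌈13014/370⌉ = 36 − 36 = 0
n=55: ⌈(56·241)/370⌉ − ⌈(55·241)/370⌉ = ⌈13496/370⌉ − ⌈13255/370⌉ = 37 − 36 = 1
n=56: ⌈(57·241)/370⌉ − ⌈(56·241)/370⌉ = ⌈13737/370⌉ − ⌈13496/370⌉ = 38 − 37 = 1
n=57: ⌈(58·241)/370⌉ − ⌈(57·241)/370⌉ = ⌈13978/370⌉ − ⌈13737/370⌉ = 38 − 38 = 0
n=58: ⌈(59·241)/370⌉ − ⌈(58·241)/370⌉ = ⌈14219/370⌉ − ⌈13978/370⌉ = 39 − 38 = 1
n=59: ⌈(60·241)/370⌉ − ⌈(59·241)/370⌉ = ⌈14460/370⌉ − ⌈14219/370⌉ = 40 − 39 = 1
n=60: ⌈(61·241)/370⌉ − ⌈(60·241)/370⌉ = ⌈14701/370⌉ − ⌈14460/370⌉ = 40 − 40 = 0
n=61: ⌈(62·241)/370⌉ − ⌈(61·241)/370⌉ = ⌈14942/370⌉ − ⌈14701/370⌉ = 41 − 40 = 1
n=62: ⌈(63·241)/370⌉ − ⌈(62·241)/370⌉ = ⌈15183/370⌉ − ⌈14942/370⌉ = 42 − 41 = 1
n=63: ⌈(64·241)/370⌉ − ⌈(63·241)/370⌉ = ⌈15424/370⌉ − ⌈15183/370⌉ = 42 − 42 = 0
n=64: ⌈(65·241)/370⌉ − ⌈(64·241)/370⌉ = ⌈15665/370⌉ − ⌈15424/370⌉ = 43 − 42 = 1
n=65: ⌈(66·241)/370⌉ − ⌈(65·241)/370⌉ = ⌈15906/370⌉ − ⌈15665/370⌉ = 43 − 43 = 0
n=66: ⌈(67·241)/370⌉ − ⌈(66·241)/370⌉ = ⌈16147/370⌉ − ⌈15906/370⌉ = 44 − 43 = 1
n=67: ⌈(68·241)/370⌉ − ⌈(67·241)/370⌉ = ⌈16388/370⌉ − ⌈16147/370⌉ = 45 − 44 = 1
n=68: ⌈(69·241)/370⌉ − ⌈(68·241)/370⌉ = ⌈16629/370⌉ − ⌈16388/370⌉ = 45 − 45 = 0
n=69: ⌈(70·241)/370⌉ − ⌈(69·241)/370⌉ = ⌈16870/370⌉ − ⌈16629/370⌉ = 46 − 45 = 1
n=70: ⌈(71·241)/370⌉ − ⌈(70·241)/370⌉ = ⌈17111/370⌉ − ⌈16870/370⌉ = 47 − 46 = 1
n=71: ⌈(72·241)/370⌉ − ⌈(71·241)/370⌉ = ⌈17352/370⌉ − ⌈17111/370⌉ = 47 − 47 = 0
n=72: ⌈(73·241)/370⌉ − ⌈(72·241)/370⌉ = ⌈17593/370⌉ − ⌈17352/370⌉ = 48 − 47 = 1
n=73: ⌈(74·241)/370⌉ − ⌈(73·241)/370⌉ = ⌈17834/370⌉ − ⌈17593/370⌉ = 49 − 48 = 1
n=74: ⌈(75·241)/370⌉ − ⌈(74·241)/370⌉ = ⌈18075/370⌉ − ⌈17834/370⌉ = 49 − 49 = 0
n=75: ⌈(76·241)/370⌉ − ⌈(75·241)/370⌉ = ⌈18316/370⌉ − ⌈18075/370⌉ = 50 − 49 = 1
n=76: ⌈(77·241)/370⌉ − ⌈(76·241)/370⌉ = ⌈18557/370⌉ − ⌈18316/370⌉ = 51 − 50 = 1
n=77: ⌈(78·241)/370⌉ − ⌈(77·241)/370⌉ = ⌈18798/370⌉ − ⌈18557/370⌉ = 51 − 51 = 0
n=78: ⌈(79·241)/370⌉ − ⌈(78·241)/370⌉ = ⌈19039/370⌉ − ⌈18798/370⌉ = 52 − 51 = 1
n=79: ⌈(80·241)/370⌉ − ⌈(79·241)/370⌉ = ⌈19280/370⌉ − ⌈19039/370⌉ = 53 − 52 = 1
n=80: ⌈(81·241)/370⌉ − ⌈(80·241)/370⌉ = ⌈19521/370⌉ − ⌈19280/370⌉ = 53 − 53 = 0
n=81: ⌈(82·241)/370⌉ − ⌈(81·241)/370⌉ = ⌈19762/370⌉ − ⌈19521/370⌉ = 54 − 53 = 1
n=82: ⌈(83·241)/370⌉ − ⌈(82·241)/370⌉ = ⌈20003/370⌉ − ⌈19762/370⌉ = 55 − 54 = 1
n=83: ⌈(84·241)/370⌉ − ⌈(83·241)/370⌉ = ⌈20244/370⌉ − ⌈20003/370⌉ = 55 − 55 = 0
n=84: ⌈(85·241)/370⌉ − ⌈(84·241)/370⌉ = ⌈20485/370⌉ − ⌈20244/370⌉ = 56 − 55 = 1
n=85: ⌈(86·241)/370⌉ − ⌈(85·241)/370⌉ = ⌈20726/370⌉ − ⌈20485/370⌉ = 57 − 56 = 1
n=86: ⌈(87·241)/370⌉ − ⌈(86·241)/370⌉ = ⌈20967/370⌉ − ⌈20726/370⌉ = 57 − 57 = 0
n=87: ⌈(88·241)/370⌉ − ⌈(87·241)/370⌉ = ⌈21208/370⌉ − ⌈20967/370⌉ = 58 − 57 = 1
n=88: ⌈(89·241)/370⌉ − ⌈(88·241)/370⌉ = ⌈21449/370⌉ − ⌈21208/370⌉ = 58 − 58 = 0
n=89: ⌈(90·241)/370⌉ − ⌈(89·241)/370⌉ = ⌈21690/370⌉ − ⌈21449/370⌉ = 59 − 58 = 1
n=90: ⌈(91·241)/370⌉ − ⌈(90·241)/370⌉ = ⌈21931/370⌉ − ⌈21690/370⌉ = 60 − 59 = 1
n=91: ⌈(92·241)/370⌉ − ⌈(91·241)/370⌉ = ⌈22172/370⌉ − ⌈21931/370⌉ = 60 − 60 = 0
n=92: ⌈(93·241)/370⌉ − ⌈(92·241)/370⌉ = ⌈22413/370⌉ − ⌈22172/370⌉ = 61 − 60 = 1
n=93: ⌈(94·241)/370⌉ − ⌈(93·241)/370⌉ = ⌈22654/370⌉ − ⌈22413/370⌉ = 62 − 61 = 1
n=94: ⌈(95·241)/370⌉ − ⌈(94·241)/370⌉ = ⌈22895/370⌉ − ⌈22654/370⌉ = 62 − 62 = 0
n=95: ⌈(96·241)/370⌉ − ⌈(95·241)/370⌉ = ⌈23136/370⌉ − ⌈22895/370⌉ = 63 − 62 = 1
n=96: ⌈(97·241)/370⌉ − ⌈(96·241)/370⌉ = ⌈23377/370⌉ − ⌈23136/370⌉ = 64 − 63 = 1
n=97: ⌈(98·241)/370⌉ − ⌈(97·241)/370⌉ = ⌈23618/370⌉ − ⌈23377/370⌉ = 64 − 64 = 0
n=98: ⌈(99·241)/370⌉ − ⌈(98·241)/370⌉ = ⌈23859/370⌉ − ⌈23618/370⌉ = 65 − 64 = 1


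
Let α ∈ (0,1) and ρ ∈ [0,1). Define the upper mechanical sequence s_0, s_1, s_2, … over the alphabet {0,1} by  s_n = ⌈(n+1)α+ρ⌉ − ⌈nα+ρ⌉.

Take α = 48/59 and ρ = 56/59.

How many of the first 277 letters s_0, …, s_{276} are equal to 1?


#1s = Σ_{n=0}^{276} s_n = Σ_{n=0}^{276} (⌈(n+1)α+ρ⌉ − ⌈nα+ρ⌉)
the sum telescopes: every ⌈nα+ρ⌉ with 0 < n < 277 appears once with + and once with −, leaving ⌈277α+ρ⌉ − ⌈0·α+ρ⌉
277α + ρ = (277·48 + 56) / 59 = 13352/59
ρ = 56/59
⌈13352/59⌉ = 227,  ⌈56/59⌉ = 1
#1s = 227 − 1 = 226

226


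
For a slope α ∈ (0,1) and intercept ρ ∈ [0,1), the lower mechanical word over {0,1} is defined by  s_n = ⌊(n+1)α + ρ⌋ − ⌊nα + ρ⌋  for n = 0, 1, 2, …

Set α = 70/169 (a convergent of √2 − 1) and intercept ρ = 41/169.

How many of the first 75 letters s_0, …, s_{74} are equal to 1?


31

#1s = Σ_{n=0}^{74} s_n = Σ_{n=0}^{74} (⌊(n+1)α+ρ⌋ − ⌊nα+ρ⌋)
the sum telescopes: every ⌊nα+ρ⌋ with 0 < n < 75 appears once with + and once with −, leaving ⌊75α+ρ⌋ − ⌊0·α+ρ⌋
75α + ρ = (75·70 + 41) / 169 = 5291/169
ρ = 41/169
⌊5291/169⌋ = 31,  ⌊41/169⌋ = 0
#1s = 31 − 0 = 31


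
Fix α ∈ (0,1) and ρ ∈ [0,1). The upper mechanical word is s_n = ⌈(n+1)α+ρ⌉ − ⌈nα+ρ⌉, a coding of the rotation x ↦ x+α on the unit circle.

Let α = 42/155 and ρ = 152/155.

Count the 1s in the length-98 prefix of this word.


#1s = Σ_{n=0}^{97} s_n = Σ_{n=0}^{97} (⌈(n+1)α+ρ⌉ − ⌈nα+ρ⌉)
the sum telescopes: every ⌈nα+ρ⌉ with 0 < n < 98 appears once with + and once with −, leaving ⌈98α+ρ⌉ − ⌈0·α+ρ⌉
98α + ρ = (98·42 + 152) / 155 = 4268/155
ρ = 152/155
⌈4268/155⌉ = 28,  ⌈152/155⌉ = 1
#1s = 28 − 1 = 27

27


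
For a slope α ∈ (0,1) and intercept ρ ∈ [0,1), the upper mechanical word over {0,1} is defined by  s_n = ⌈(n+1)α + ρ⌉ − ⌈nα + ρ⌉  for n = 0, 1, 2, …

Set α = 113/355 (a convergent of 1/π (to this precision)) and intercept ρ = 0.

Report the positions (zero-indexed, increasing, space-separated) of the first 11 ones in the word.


0 3 6 9 12 15 18 21 25 28 31

n=0: ⌈113/355⌉−⌈0/355⌉ = 1−0 = 1  ← one
n=1: ⌈226/355⌉−⌈113/355⌉ = 1−1 = 0
n=2: ⌈339/355⌉−⌈226/355⌉ = 1−1 = 0
n=3: ⌈452/355⌉−⌈339/355⌉ = 2−1 = 1  ← one
n=4: ⌈565/355⌉−⌈452/355⌉ = 2−2 = 0
n=5: ⌈678/355⌉−⌈565/355⌉ = 2−2 = 0
n=6: ⌈791/355⌉−⌈678/355⌉ = 3−2 = 1  ← one
n=7: ⌈904/355⌉−⌈791/355⌉ = 3−3 = 0
n=8: ⌈1017/355⌉−⌈904/355⌉ = 3−3 = 0
n=9: ⌈1130/355⌉−⌈1017/355⌉ = 4−3 = 1  ← one
n=10: ⌈1243/355⌉−⌈1130/355⌉ = 4−4 = 0
n=11: ⌈1356/355⌉−⌈1243/355⌉ = 4−4 = 0
n=12: ⌈1469/355⌉−⌈1356/355⌉ = 5−4 = 1  ← one
n=13: ⌈1582/355⌉−⌈1469/355⌉ = 5−5 = 0
n=14: ⌈1695/355⌉−⌈1582/355⌉ = 5−5 = 0
n=15: ⌈1808/355⌉−⌈1695/355⌉ = 6−5 = 1  ← one
n=16: ⌈1921/355⌉−⌈1808/355⌉ = 6−6 = 0
n=17: ⌈2034/355⌉−⌈1921/355⌉ = 6−6 = 0
n=18: ⌈2147/355⌉−⌈2034/355⌉ = 7−6 = 1  ← one
n=19: ⌈2260/355⌉−⌈2147/355⌉ = 7−7 = 0
n=20: ⌈2373/355⌉−⌈2260/355⌉ = 7−7 = 0
n=21: ⌈2486/355⌉−⌈2373/355⌉ = 8−7 = 1  ← one
n=22: ⌈2599/355⌉−⌈2486/355⌉ = 8−8 = 0
n=23: ⌈2712/355⌉−⌈2599/355⌉ = 8−8 = 0
n=24: ⌈2825/355⌉−⌈2712/355⌉ = 8−8 = 0
n=25: ⌈2938/355⌉−⌈2825/355⌉ = 9−8 = 1  ← one
n=26: ⌈3051/355⌉−⌈2938/355⌉ = 9−9 = 0
n=27: ⌈3164/355⌉−⌈3051/355⌉ = 9−9 = 0
n=28: ⌈3277/355⌉−⌈3164/355⌉ = 10−9 = 1  ← one
n=29: ⌈3390/355⌉−⌈3277/355⌉ = 10−10 = 0
n=30: ⌈3503/355⌉−⌈3390/355⌉ = 10−10 = 0
n=31: ⌈3616/355⌉−⌈3503/355⌉ = 11−10 = 1  ← one
positions of the first 11 ones: 0 3 6 9 12 15 18 21 25 28 31


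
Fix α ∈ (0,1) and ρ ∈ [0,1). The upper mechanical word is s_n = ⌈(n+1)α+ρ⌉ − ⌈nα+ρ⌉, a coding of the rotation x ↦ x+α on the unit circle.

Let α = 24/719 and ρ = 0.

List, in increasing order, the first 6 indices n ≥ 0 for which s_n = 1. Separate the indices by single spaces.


0 29 59 89 119 149

n=0: ⌈24/719⌉−⌈0/719⌉ = 1−0 = 1  ← one
n=1: ⌈48/719⌉−⌈24/719⌉ = 1−1 = 0
n=2: ⌈72/719⌉−⌈48/719⌉ = 1−1 = 0
  …
n=29: ⌈720/719⌉−⌈696/719⌉ = 2−1 = 1  ← one
n=30: ⌈744/719⌉−⌈720/719⌉ = 2−2 = 0
n=31: ⌈768/719⌉−⌈744/719⌉ = 2−2 = 0
  …
n=59: ⌈1440/719⌉−⌈1416/719⌉ = 3−2 = 1  ← one
n=60: ⌈1464/719⌉−⌈1440/719⌉ = 3−3 = 0
n=61: ⌈1488/719⌉−⌈1464/719⌉ = 3−3 = 0
  …
n=89: ⌈2160/719⌉−⌈2136/719⌉ = 4−3 = 1  ← one
n=90: ⌈2184/719⌉−⌈2160/719⌉ = 4−4 = 0
n=91: ⌈2208/719⌉−⌈2184/719⌉ = 4−4 = 0
  …
n=119: ⌈2880/719⌉−⌈2856/719⌉ = 5−4 = 1  ← one
n=120: ⌈2904/719⌉−⌈2880/719⌉ = 5−5 = 0
n=121: ⌈2928/719⌉−⌈2904/719⌉ = 5−5 = 0
  …
n=149: ⌈3600/719⌉−⌈3576/719⌉ = 6−5 = 1  ← one
positions of the first 6 ones: 0 29 59 89 119 149


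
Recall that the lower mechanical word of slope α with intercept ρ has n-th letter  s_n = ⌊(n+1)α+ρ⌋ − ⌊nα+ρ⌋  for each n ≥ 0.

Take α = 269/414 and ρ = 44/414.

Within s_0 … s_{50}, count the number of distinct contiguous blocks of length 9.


10

t_n = ⌊(n·269+44)/414⌋ for n = 0 … 51:
  n=0…9: ⌊44/414⌋=0 ⌊313/414⌋=0 ⌊582/414⌋=1 ⌊851/414⌋=2 ⌊1120/414⌋=2 ⌊1389/414⌋=3 ⌊1658/414⌋=4 ⌊1927/414⌋=4 ⌊2196/414⌋=5 ⌊2465/414⌋=5
  n=10…19: ⌊2734/414⌋=6 ⌊3003/414⌋=7 ⌊3272/414⌋=7 ⌊3541/414⌋=8 ⌊3810/414⌋=9 ⌊4079/414⌋=9 ⌊4348/414⌋=10 ⌊4617/414⌋=11 ⌊4886/414⌋=11 ⌊5155/414⌋=12
  n=20…29: ⌊5424/414⌋=13 ⌊5693/414⌋=13 ⌊5962/414⌋=14 ⌊6231/414⌋=15 ⌊6500/414⌋=15 ⌊6769/414⌋=16 ⌊7038/414⌋=17 ⌊7307/414⌋=17 ⌊7576/414⌋=18 ⌊7845/414⌋=18
  n=30…39: ⌊8114/414⌋=19 ⌊8383/414⌋=20 ⌊8652/414⌋=20 ⌊8921/414⌋=21 ⌊9190/414⌋=22 ⌊9459/414⌋=22 ⌊9728/414⌋=23 ⌊9997/414⌋=24 ⌊10266/414⌋=24 ⌊10535/414⌋=25
  n=40…49: ⌊10804/414⌋=26 ⌊11073/414⌋=26 ⌊11342/414⌋=27 ⌊11611/414⌋=28 ⌊11880/414⌋=28 ⌊12149/414⌋=29 ⌊12418/414⌋=29 ⌊12687/414⌋=30 ⌊12956/414⌋=31 ⌊13225/414⌋=31
  n=50…51: ⌊13494/414⌋=32 ⌊13763/414⌋=33
s_n = t_(n+1) − t_n for n = 0 … 50 gives
prefix = 011011010110110110110110110101101101101101101011011
slide a length-9 window over [0..8] … [42..50] (43 windows); first occurrence of each distinct factor:
  [  0..  8] 011011010
  [  1..  9] 110110101
  [  2.. 10] 101101011
  [  3.. 11] 011010110
  [  4.. 12] 110101101
  [  5.. 13] 101011011
  [  6.. 14] 010110110
  [  7.. 15] 101101101
  [  8.. 16] 011011011
  [  9.. 17] 110110110
  (the other 33 windows repeat one of these)
distinct factors: {010110110, 011010110, 011011010, 011011011, 101011011, 101101011, 101101101, 110101101, 110110101, 110110110}
count = 10  (Sturmian bound for length 9 is 10)


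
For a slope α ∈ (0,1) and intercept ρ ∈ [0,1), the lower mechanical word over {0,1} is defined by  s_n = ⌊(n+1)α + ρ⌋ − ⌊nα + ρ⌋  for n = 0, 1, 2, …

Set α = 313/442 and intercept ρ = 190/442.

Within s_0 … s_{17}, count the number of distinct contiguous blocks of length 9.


7

t_n = ⌊(n·313+190)/442⌋ for n = 0 … 18:
  n=0…9: ⌊190/442⌋=0 ⌊503/442⌋=1 ⌊816/442⌋=1 ⌊1129/442⌋=2 ⌊1442/442⌋=3 ⌊1755/442⌋=3 ⌊2068/442⌋=4 ⌊2381/442⌋=5 ⌊2694/442⌋=6 ⌊3007/442⌋=6
  n=10…18: ⌊3320/442⌋=7 ⌊3633/442⌋=8 ⌊3946/442⌋=8 ⌊4259/442⌋=9 ⌊4572/442⌋=10 ⌊4885/442⌋=11 ⌊5198/442⌋=11 ⌊5511/442⌋=12 ⌊5824/442⌋=13
s_n = t_(n+1) − t_n for n = 0 … 17 gives
prefix = 101101110110111011
slide a length-9 window over [0..8] … [9..17] (10 windows); first occurrence of each distinct factor:
  [  0..  8] 101101110
  [  1..  9] 011011101
  [  2.. 10] 110111011
  [  3.. 11] 101110110
  [  4.. 12] 011101101
  [  5.. 13] 111011011
  [  6.. 14] 110110111
  (the other 3 windows repeat one of these)
distinct factors: {011011101, 011101101, 101101110, 101110110, 110110111, 110111011, 111011011}
count = 7  (Sturmian bound for length 9 is 10)


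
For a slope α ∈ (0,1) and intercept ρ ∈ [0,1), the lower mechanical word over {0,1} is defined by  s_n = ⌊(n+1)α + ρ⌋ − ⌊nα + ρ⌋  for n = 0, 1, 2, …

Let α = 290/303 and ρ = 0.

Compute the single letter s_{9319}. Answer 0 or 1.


(n+1)α + ρ = (9320·290) / 303 = 2702800/303
nα + ρ     = (9319·290) / 303 = 2702510/303
⌊2702800/303⌋ = 8920,  ⌊2702510/303⌋ = 8919
s_{9319} = 8920 − 8919 = 1

1


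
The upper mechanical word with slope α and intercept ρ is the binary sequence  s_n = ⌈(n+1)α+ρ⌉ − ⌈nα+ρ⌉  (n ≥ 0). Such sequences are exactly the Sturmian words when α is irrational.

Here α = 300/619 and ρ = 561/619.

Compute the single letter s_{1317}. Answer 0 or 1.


(n+1)α + ρ = (1318·300 + 561) / 619 = 395961/619
nα + ρ     = (1317·300 + 561) / 619 = 395661/619
⌈395961/619⌉ = 640,  ⌈395661/619⌉ = 640
s_{1317} = 640 − 640 = 0

0


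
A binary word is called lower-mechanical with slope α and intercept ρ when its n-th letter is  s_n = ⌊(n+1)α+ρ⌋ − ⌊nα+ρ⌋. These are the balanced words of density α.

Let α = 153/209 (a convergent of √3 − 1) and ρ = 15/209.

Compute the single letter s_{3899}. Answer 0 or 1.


(n+1)α + ρ = (3900·153 + 15) / 209 = 596715/209
nα + ρ     = (3899·153 + 15) / 209 = 596562/209
⌊596715/209⌋ = 2855,  ⌊596562/209⌋ = 2854
s_{3899} = 2855 − 2854 = 1

1


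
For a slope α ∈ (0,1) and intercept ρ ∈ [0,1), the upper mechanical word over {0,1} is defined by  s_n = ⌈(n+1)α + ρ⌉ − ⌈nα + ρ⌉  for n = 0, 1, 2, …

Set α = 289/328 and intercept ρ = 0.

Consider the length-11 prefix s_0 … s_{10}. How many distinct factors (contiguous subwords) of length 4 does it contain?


4

t_n = ⌈(n·289)/328⌉ for n = 0 … 11:
  n=0…9: ⌈0/328⌉=0 ⌈289/328⌉=1 ⌈578/328⌉=2 ⌈867/328⌉=3 ⌈1156/328⌉=4 ⌈1445/328⌉=5 ⌈1734/328⌉=6 ⌈2023/328⌉=7 ⌈2312/328⌉=8 ⌈2601/328⌉=8
  n=10…11: ⌈2890/328⌉=9 ⌈3179/328⌉=10
s_n = t_(n+1) − t_n for n = 0 … 10 gives
prefix = 11111111011
slide a length-4 window over [0..3] … [7..10] (8 windows); first occurrence of each distinct factor:
  [  0..  3] 1111
  [  5..  8] 1110
  [  6..  9] 1101
  [  7.. 10] 1011
  (the other 4 windows repeat one of these)
distinct factors: {1011, 1101, 1110, 1111}
count = 4  (Sturmian bound for length 4 is 5)


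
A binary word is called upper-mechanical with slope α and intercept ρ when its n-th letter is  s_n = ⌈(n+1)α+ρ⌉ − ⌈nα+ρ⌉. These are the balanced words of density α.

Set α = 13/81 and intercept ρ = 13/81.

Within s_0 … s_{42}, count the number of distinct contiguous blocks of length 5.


6

t_n = ⌈(n·13+13)/81⌉ for n = 0 … 43:
  n=0…9: ⌈13/81⌉=1 ⌈26/81⌉=1 ⌈39/81⌉=1 ⌈52/81⌉=1 ⌈65/81⌉=1 ⌈78/81⌉=1 ⌈91/81⌉=2 ⌈104/81⌉=2 ⌈117/81⌉=2 ⌈130/81⌉=2
  n=10…19: ⌈143/81⌉=2 ⌈156/81⌉=2 ⌈169/81⌉=3 ⌈182/81⌉=3 ⌈195/81⌉=3 ⌈208/81⌉=3 ⌈221/81⌉=3 ⌈234/81⌉=3 ⌈247/81⌉=4 ⌈260/81⌉=4
  n=20…29: ⌈273/81⌉=4 ⌈286/81⌉=4 ⌈299/81⌉=4 ⌈312/81⌉=4 ⌈325/81⌉=5 ⌈338/81⌉=5 ⌈351/81⌉=5 ⌈364/81⌉=5 ⌈377/81⌉=5 ⌈390/81⌉=5
  n=30…39: ⌈403/81⌉=5 ⌈416/81⌉=6 ⌈429/81⌉=6 ⌈442/81⌉=6 ⌈455/81⌉=6 ⌈468/81⌉=6 ⌈481/81⌉=6 ⌈494/81⌉=7 ⌈507/81⌉=7 ⌈520/81⌉=7
  n=40…43: ⌈533/81⌉=7 ⌈546/81⌉=7 ⌈559/81⌉=7 ⌈572/81⌉=8
s_n = t_(n+1) − t_n for n = 0 … 42 gives
prefix = 0000010000010000010000010000001000001000001
slide a length-5 window over [0..4] … [38..42] (39 windows); first occurrence of each distinct factor:
  [  0..  4] 00000
  [  1..  5] 00001
  [  2..  6] 00010
  [  3..  7] 00100
  [  4..  8] 01000
  [  5..  9] 10000
  (the other 33 windows repeat one of these)
distinct factors: {00000, 00001, 00010, 00100, 01000, 10000}
count = 6  (Sturmian bound for length 5 is 6)


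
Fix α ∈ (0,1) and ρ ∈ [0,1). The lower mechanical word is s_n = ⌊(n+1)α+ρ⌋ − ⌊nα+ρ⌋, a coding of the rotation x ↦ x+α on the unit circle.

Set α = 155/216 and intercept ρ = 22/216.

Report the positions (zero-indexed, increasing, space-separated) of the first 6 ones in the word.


n=0: ⌊177/216⌋−⌊22/216⌋ = 0−0 = 0
n=1: ⌊332/216⌋−⌊177/216⌋ = 1−0 = 1  ← one
n=2: ⌊487/216⌋−⌊332/216⌋ = 2−1 = 1  ← one
n=3: ⌊642/216⌋−⌊487/216⌋ = 2−2 = 0
n=4: ⌊797/216⌋−⌊642/216⌋ = 3−2 = 1  ← one
n=5: ⌊952/216⌋−⌊797/216⌋ = 4−3 = 1  ← one
n=6: ⌊1107/216⌋−⌊952/216⌋ = 5−4 = 1  ← one
n=7: ⌊1262/216⌋−⌊1107/216⌋ = 5−5 = 0
n=8: ⌊1417/216⌋−⌊1262/216⌋ = 6−5 = 1  ← one
positions of the first 6 ones: 1 2 4 5 6 8

1 2 4 5 6 8


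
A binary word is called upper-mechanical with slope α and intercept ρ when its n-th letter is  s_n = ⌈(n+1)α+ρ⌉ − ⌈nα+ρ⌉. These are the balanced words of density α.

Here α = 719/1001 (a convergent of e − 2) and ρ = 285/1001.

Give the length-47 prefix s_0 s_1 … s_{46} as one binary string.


10110111011011101101110110111011011101110110111

n=0: ⌈(1·719+285)/1001⌉ − ⌈(0·719+285)/1001⌉ = ⌈1004/1001⌉ − ⌈285/1001⌉ = 2 − 1 = 1
n=1: ⌈(2·719+285)/1001⌉ − ⌈(1·719+285)/1001⌉ = ⌈1723/1001⌉ − ⌈1004/1001⌉ = 2 − 2 = 0
n=2: ⌈(3·719+285)/1001⌉ − ⌈(2·719+285)/1001⌉ = ⌈2442/1001⌉ − ⌈1723/1001⌉ = 3 − 2 = 1
n=3: ⌈(4·719+285)/1001⌉ − ⌈(3·719+285)/1001⌉ = ⌈3161/1001⌉ − ⌈2442/1001⌉ = 4 − 3 = 1
n=4: ⌈(5·719+285)/1001⌉ − ⌈(4·719+285)/1001⌉ = ⌈3880/1001⌉ − ⌈3161/1001⌉ = 4 − 4 = 0
n=5: ⌈(6·719+285)/1001⌉ − ⌈(5·719+285)/1001⌉ = ⌈4599/1001⌉ − ⌈3880/1001⌉ = 5 − 4 = 1
n=6: ⌈(7·719+285)/1001⌉ − ⌈(6·719+285)/1001⌉ = ⌈5318/1001⌉ − ⌈4599/1001⌉ = 6 − 5 = 1
n=7: ⌈(8·719+285)/1001⌉ − ⌈(7·719+285)/1001⌉ = ⌈6037/1001⌉ − ⌈5318/1001⌉ = 7 − 6 = 1
n=8: ⌈(9·719+285)/1001⌉ − ⌈(8·719+285)/1001⌉ = ⌈6756/1001⌉ − ⌈6037/1001⌉ = 7 − 7 = 0
n=9: ⌈(10·719+285)/1001⌉ − ⌈(9·719+285)/1001⌉ = ⌈7475/1001⌉ − ⌈6756/1001⌉ = 8 − 7 = 1
n=10: ⌈(11·719+285)/1001⌉ − ⌈(10·719+285)/1001⌉ = ⌈8194/1001⌉ − ⌈7475/1001⌉ = 9 − 8 = 1
n=11: ⌈(12·719+285)/1001⌉ − ⌈(11·719+285)/1001⌉ = ⌈8913/1001⌉ − ⌈8194/1001⌉ = 9 − 9 = 0
n=12: ⌈(13·719+285)/1001⌉ − ⌈(12·719+285)/1001⌉ = ⌈9632/1001⌉ − ⌈8913/1001⌉ = 10 − 9 = 1
n=13: ⌈(14·719+285)/1001⌉ − ⌈(13·719+285)/1001⌉ = ⌈10351/1001⌉ − ⌈9632/1001⌉ = 11 − 10 = 1
n=14: ⌈(15·719+285)/1001⌉ − ⌈(14·719+285)/1001⌉ = ⌈11070/1001⌉ − ⌈10351/1001⌉ = 12 − 11 = 1
n=15: ⌈(16·719+285)/1001⌉ − ⌈(15·719+285)/1001⌉ = ⌈11789/1001⌉ − ⌈11070/1001⌉ = 12 − 12 = 0
n=16: ⌈(17·719+285)/1001⌉ − ⌈(16·719+285)/1001⌉ = ⌈12508/1001⌉ − ⌈11789/1001⌉ = 13 − 12 = 1
n=17: ⌈(18·719+285)/1001⌉ − ⌈(17·719+285)/1001⌉ = ⌈13227/1001⌉ − ⌈12508/1001⌉ = 14 − 13 = 1
n=18: ⌈(19·719+285)/1001⌉ − ⌈(18·719+285)/1001⌉ = ⌈13946/1001⌉ − ⌈13227/1001⌉ = 14 − 14 = 0
n=19: ⌈(20·719+285)/1001⌉ − ⌈(19·719+285)/1001⌉ = ⌈14665/1001⌉ − ⌈13946/1001⌉ = 15 − 14 = 1
n=20: ⌈(21·719+285)/1001⌉ − ⌈(20·719+285)/1001⌉ = ⌈15384/1001⌉ − ⌈14665/1001⌉ = 16 − 15 = 1
n=21: ⌈(22·719+285)/1001⌉ − ⌈(21·719+285)/1001⌉ = ⌈16103/1001⌉ − ⌈15384/1001⌉ = 17 − 16 = 1
n=22: ⌈(23·719+285)/1001⌉ − ⌈(22·719+285)/1001⌉ = ⌈16822/1001⌉ − ⌈16103/1001⌉ = 17 − 17 = 0
n=23: ⌈(24·719+285)/1001⌉ − ⌈(23·719+285)/1001⌉ = ⌈17541/1001⌉ − ⌈16822/1001⌉ = 18 − 17 = 1
n=24: ⌈(25·719+285)/1001⌉ − ⌈(24·719+285)/1001⌉ = ⌈18260/1001⌉ − ⌈17541/1001⌉ = 19 − 18 = 1
n=25: ⌈(26·719+285)/1001⌉ − ⌈(25·719+285)/1001⌉ = ⌈18979/1001⌉ − ⌈18260/1001⌉ = 19 − 19 = 0
n=26: ⌈(27·719+285)/1001⌉ − ⌈(26·719+285)/1001⌉ = ⌈19698/1001⌉ − ⌈18979/1001⌉ = 20 − 19 = 1
n=27: ⌈(28·719+285)/1001⌉ − ⌈(27·719+285)/1001⌉ = ⌈20417/1001⌉ − ⌈19698/1001⌉ = 21 − 20 = 1
n=28: ⌈(29·719+285)/1001⌉ − ⌈(28·719+285)/1001⌉ = ⌈21136/1001⌉ − ⌈20417/1001⌉ = 22 − 21 = 1
n=29: ⌈(30·719+285)/1001⌉ − ⌈(29·719+285)/1001⌉ = ⌈21855/1001⌉ − ⌈21136/1001⌉ = 22 − 22 = 0
n=30: ⌈(31·719+285)/1001⌉ − ⌈(30·719+285)/1001⌉ = ⌈22574/1001⌉ − ⌈21855/1001⌉ = 23 − 22 = 1
n=31: ⌈(32·719+285)/1001⌉ − ⌈(31·719+285)/1001⌉ = ⌈23293/1001⌉ − ⌈22574/1001⌉ = 24 − 23 = 1
n=32: ⌈(33·719+285)/1001⌉ − ⌈(32·719+285)/1001⌉ = ⌈24012/1001⌉ − ⌈23293/1001⌉ = 24 − 24 = 0
n=33: ⌈(34·719+285)/1001⌉ − ⌈(33·719+285)/1001⌉ = ⌈24731/1001⌉ − ⌈24012/1001⌉ = 25 − 24 = 1
n=34: ⌈(35·719+285)/1001⌉ − ⌈(34·719+285)/1001⌉ = ⌈25450/1001⌉ − ⌈24731/1001⌉ = 26 − 25 = 1
n=35: ⌈(36·719+285)/1001⌉ − ⌈(35·719+285)/1001⌉ = ⌈26169/1001⌉ − ⌈25450/1001⌉ = 27 − 26 = 1
n=36: ⌈(37·719+285)/1001⌉ − ⌈(36·719+285)/1001⌉ = ⌈26888/1001⌉ − ⌈26169/1001⌉ = 27 − 27 = 0
n=37: ⌈(38·719+285)/1001⌉ − ⌈(37·719+285)/1001⌉ = ⌈27607/1001⌉ − ⌈26888/1001⌉ = 28 − 27 = 1
n=38: ⌈(39·719+285)/1001⌉ − ⌈(38·719+285)/1001⌉ = ⌈28326/1001⌉ − ⌈27607/1001⌉ = 29 − 28 = 1
n=39: ⌈(40·719+285)/1001⌉ − ⌈(39·719+285)/1001⌉ = ⌈29045/1001⌉ − ⌈28326/1001⌉ = 30 − 29 = 1
n=40: ⌈(41·719+285)/1001⌉ − ⌈(40·719+285)/1001⌉ = ⌈29764/1001⌉ − ⌈29045/1001⌉ = 30 − 30 = 0
n=41: ⌈(42·719+285)/1001⌉ − ⌈(41·719+285)/1001⌉ = ⌈30483/1001⌉ − ⌈29764/1001⌉ = 31 − 30 = 1
n=42: ⌈(43·719+285)/1001⌉ − ⌈(42·719+285)/1001⌉ = ⌈31202/1001⌉ − ⌈30483/1001⌉ = 32 − 31 = 1
n=43: ⌈(44·719+285)/1001⌉ − ⌈(43·719+285)/1001⌉ = ⌈31921/1001⌉ − ⌈31202/1001⌉ = 32 − 32 = 0
n=44: ⌈(45·719+285)/1001⌉ − ⌈(44·719+285)/1001⌉ = ⌈32640/1001⌉ − ⌈31921/1001⌉ = 33 − 32 = 1
n=45: ⌈(46·719+285)/1001⌉ − ⌈(45·719+285)/1001⌉ = ⌈33359/1001⌉ − ⌈32640/1001⌉ = 34 − 33 = 1
n=46: ⌈(47·719+285)/1001⌉ − ⌈(46·719+285)/1001⌉ = ⌈34078/1001⌉ − ⌈33359/1001⌉ = 35 − 34 = 1


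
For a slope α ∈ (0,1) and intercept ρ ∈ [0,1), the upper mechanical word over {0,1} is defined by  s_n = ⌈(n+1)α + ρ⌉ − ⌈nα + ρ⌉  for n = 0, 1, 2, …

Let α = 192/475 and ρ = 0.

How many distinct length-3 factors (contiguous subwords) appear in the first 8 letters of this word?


t_n = ⌈(n·192)/475⌉ for n = 0 … 8:
  n=0…8: ⌈0/475⌉=0 ⌈192/475⌉=1 ⌈384/475⌉=1 ⌈576/475⌉=2 ⌈768/475⌉=2 ⌈960/475⌉=3 ⌈1152/475⌉=3 ⌈1344/475⌉=3 ⌈1536/475⌉=4
s_n = t_(n+1) − t_n for n = 0 … 7 gives
prefix = 10101001
slide a length-3 window over [0..2] … [5..7] (6 windows); first occurrence of each distinct factor:
  [  0..  2] 101
  [  1..  3] 010
  [  4..  6] 100
  [  5..  7] 001
  (the other 2 windows repeat one of these)
distinct factors: {001, 010, 100, 101}
count = 4  (Sturmian bound for length 3 is 4)

4


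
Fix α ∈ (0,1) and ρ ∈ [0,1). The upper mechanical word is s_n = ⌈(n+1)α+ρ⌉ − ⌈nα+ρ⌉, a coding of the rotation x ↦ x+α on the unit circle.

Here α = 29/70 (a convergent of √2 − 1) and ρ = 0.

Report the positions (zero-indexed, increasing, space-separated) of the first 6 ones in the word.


0 2 4 7 9 12

n=0: ⌈29/70⌉−⌈0/70⌉ = 1−0 = 1  ← one
n=1: ⌈58/70⌉−⌈29/70⌉ = 1−1 = 0
n=2: ⌈87/70⌉−⌈58/70⌉ = 2−1 = 1  ← one
n=3: ⌈116/70⌉−⌈87/70⌉ = 2−2 = 0
n=4: ⌈145/70⌉−⌈116/70⌉ = 3−2 = 1  ← one
n=5: ⌈174/70⌉−⌈145/70⌉ = 3−3 = 0
n=6: ⌈203/70⌉−⌈174/70⌉ = 3−3 = 0
n=7: ⌈232/70⌉−⌈203/70⌉ = 4−3 = 1  ← one
n=8: ⌈261/70⌉−⌈232/70⌉ = 4−4 = 0
n=9: ⌈290/70⌉−⌈261/70⌉ = 5−4 = 1  ← one
n=10: ⌈319/70⌉−⌈290/70⌉ = 5−5 = 0
n=11: ⌈348/70⌉−⌈319/70⌉ = 5−5 = 0
n=12: ⌈377/70⌉−⌈348/70⌉ = 6−5 = 1  ← one
positions of the first 6 ones: 0 2 4 7 9 12


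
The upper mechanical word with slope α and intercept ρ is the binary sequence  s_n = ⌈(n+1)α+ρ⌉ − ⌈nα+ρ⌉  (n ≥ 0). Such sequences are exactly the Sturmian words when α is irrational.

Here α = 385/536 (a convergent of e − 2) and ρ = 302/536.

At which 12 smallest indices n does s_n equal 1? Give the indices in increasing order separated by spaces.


0 2 3 4 6 7 8 10 11 13 14 15

n=0: ⌈687/536⌉−⌈302/536⌉ = 2−1 = 1  ← one
n=1: ⌈1072/536⌉−⌈687/536⌉ = 2−2 = 0
n=2: ⌈1457/536⌉−⌈1072/536⌉ = 3−2 = 1  ← one
n=3: ⌈1842/536⌉−⌈1457/536⌉ = 4−3 = 1  ← one
n=4: ⌈2227/536⌉−⌈1842/536⌉ = 5−4 = 1  ← one
n=5: ⌈2612/536⌉−⌈2227/536⌉ = 5−5 = 0
n=6: ⌈2997/536⌉−⌈2612/536⌉ = 6−5 = 1  ← one
n=7: ⌈3382/536⌉−⌈2997/536⌉ = 7−6 = 1  ← one
n=8: ⌈3767/536⌉−⌈3382/536⌉ = 8−7 = 1  ← one
n=9: ⌈4152/536⌉−⌈3767/536⌉ = 8−8 = 0
n=10: ⌈4537/536⌉−⌈4152/536⌉ = 9−8 = 1  ← one
n=11: ⌈4922/536⌉−⌈4537/536⌉ = 10−9 = 1  ← one
n=12: ⌈5307/536⌉−⌈4922/536⌉ = 10−10 = 0
n=13: ⌈5692/536⌉−⌈5307/536⌉ = 11−10 = 1  ← one
n=14: ⌈6077/536⌉−⌈5692/536⌉ = 12−11 = 1  ← one
n=15: ⌈6462/536⌉−⌈6077/536⌉ = 13−12 = 1  ← one
positions of the first 12 ones: 0 2 3 4 6 7 8 10 11 13 14 15


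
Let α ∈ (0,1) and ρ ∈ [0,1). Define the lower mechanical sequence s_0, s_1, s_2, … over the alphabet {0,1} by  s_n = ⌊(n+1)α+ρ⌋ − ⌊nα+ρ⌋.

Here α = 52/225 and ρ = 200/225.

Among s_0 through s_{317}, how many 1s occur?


#1s = Σ_{n=0}^{317} s_n = Σ_{n=0}^{317} (⌊(n+1)α+ρ⌋ − ⌊nα+ρ⌋)
the sum telescopes: every ⌊nα+ρ⌋ with 0 < n < 318 appears once with + and once with −, leaving ⌊318α+ρ⌋ − ⌊0·α+ρ⌋
318α + ρ = (318·52 + 200) / 225 = 16736/225
ρ = 200/225
⌊16736/225⌋ = 74,  ⌊200/225⌋ = 0
#1s = 74 − 0 = 74

74


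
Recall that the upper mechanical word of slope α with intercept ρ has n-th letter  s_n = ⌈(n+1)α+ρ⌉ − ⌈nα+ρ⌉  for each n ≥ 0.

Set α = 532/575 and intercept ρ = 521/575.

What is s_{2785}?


(n+1)α + ρ = (2786·532 + 521) / 575 = 1482673/575
nα + ρ     = (2785·532 + 521) / 575 = 1482141/575
⌈1482673/575⌉ = 2579,  ⌈1482141/575⌉ = 2578
s_{2785} = 2579 − 2578 = 1

1


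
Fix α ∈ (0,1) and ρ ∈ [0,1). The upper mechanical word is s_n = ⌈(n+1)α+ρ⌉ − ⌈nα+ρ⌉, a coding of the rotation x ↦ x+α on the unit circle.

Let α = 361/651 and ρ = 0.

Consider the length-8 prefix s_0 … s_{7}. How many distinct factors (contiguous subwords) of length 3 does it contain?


t_n = ⌈(n·361)/651⌉ for n = 0 … 8:
  n=0…8: ⌈0/651⌉=0 ⌈361/651⌉=1 ⌈722/651⌉=2 ⌈1083/651⌉=2 ⌈1444/651⌉=3 ⌈1805/651⌉=3 ⌈2166/651⌉=4 ⌈2527/651⌉=4 ⌈2888/651⌉=5
s_n = t_(n+1) − t_n for n = 0 … 7 gives
prefix = 11010101
slide a length-3 window over [0..2] … [5..7] (6 windows); first occurrence of each distinct factor:
  [  0..  2] 110
  [  1..  3] 101
  [  2..  4] 010
  (the other 3 windows repeat one of these)
distinct factors: {010, 101, 110}
count = 3  (Sturmian bound for length 3 is 4)

3
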